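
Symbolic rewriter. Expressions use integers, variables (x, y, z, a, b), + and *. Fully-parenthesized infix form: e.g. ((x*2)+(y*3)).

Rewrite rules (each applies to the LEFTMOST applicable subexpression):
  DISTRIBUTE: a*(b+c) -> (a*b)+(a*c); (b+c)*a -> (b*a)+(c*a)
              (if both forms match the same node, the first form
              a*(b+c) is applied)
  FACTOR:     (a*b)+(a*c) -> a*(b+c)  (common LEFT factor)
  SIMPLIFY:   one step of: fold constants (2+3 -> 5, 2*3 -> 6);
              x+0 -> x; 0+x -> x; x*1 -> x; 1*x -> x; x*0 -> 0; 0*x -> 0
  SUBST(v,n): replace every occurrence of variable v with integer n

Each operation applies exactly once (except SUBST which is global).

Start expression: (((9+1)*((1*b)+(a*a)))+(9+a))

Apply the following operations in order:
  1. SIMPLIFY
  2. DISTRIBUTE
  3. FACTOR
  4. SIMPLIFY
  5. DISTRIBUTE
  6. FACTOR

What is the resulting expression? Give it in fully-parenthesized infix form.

Answer: ((10*(b+(a*a)))+(9+a))

Derivation:
Start: (((9+1)*((1*b)+(a*a)))+(9+a))
Apply SIMPLIFY at LL (target: (9+1)): (((9+1)*((1*b)+(a*a)))+(9+a)) -> ((10*((1*b)+(a*a)))+(9+a))
Apply DISTRIBUTE at L (target: (10*((1*b)+(a*a)))): ((10*((1*b)+(a*a)))+(9+a)) -> (((10*(1*b))+(10*(a*a)))+(9+a))
Apply FACTOR at L (target: ((10*(1*b))+(10*(a*a)))): (((10*(1*b))+(10*(a*a)))+(9+a)) -> ((10*((1*b)+(a*a)))+(9+a))
Apply SIMPLIFY at LRL (target: (1*b)): ((10*((1*b)+(a*a)))+(9+a)) -> ((10*(b+(a*a)))+(9+a))
Apply DISTRIBUTE at L (target: (10*(b+(a*a)))): ((10*(b+(a*a)))+(9+a)) -> (((10*b)+(10*(a*a)))+(9+a))
Apply FACTOR at L (target: ((10*b)+(10*(a*a)))): (((10*b)+(10*(a*a)))+(9+a)) -> ((10*(b+(a*a)))+(9+a))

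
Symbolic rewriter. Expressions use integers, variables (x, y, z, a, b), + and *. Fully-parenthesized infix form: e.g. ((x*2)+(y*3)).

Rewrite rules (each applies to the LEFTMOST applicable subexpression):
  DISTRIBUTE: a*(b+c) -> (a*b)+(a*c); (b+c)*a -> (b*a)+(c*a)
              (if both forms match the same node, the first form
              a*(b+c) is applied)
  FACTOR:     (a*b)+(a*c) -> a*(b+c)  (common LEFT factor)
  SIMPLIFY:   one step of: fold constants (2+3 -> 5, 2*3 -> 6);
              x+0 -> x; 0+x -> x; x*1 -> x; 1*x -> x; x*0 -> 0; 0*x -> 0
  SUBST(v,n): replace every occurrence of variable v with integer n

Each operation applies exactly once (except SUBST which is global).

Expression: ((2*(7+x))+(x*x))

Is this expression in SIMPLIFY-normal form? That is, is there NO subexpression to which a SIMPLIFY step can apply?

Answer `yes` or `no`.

Answer: yes

Derivation:
Expression: ((2*(7+x))+(x*x))
Scanning for simplifiable subexpressions (pre-order)...
  at root: ((2*(7+x))+(x*x)) (not simplifiable)
  at L: (2*(7+x)) (not simplifiable)
  at LR: (7+x) (not simplifiable)
  at R: (x*x) (not simplifiable)
Result: no simplifiable subexpression found -> normal form.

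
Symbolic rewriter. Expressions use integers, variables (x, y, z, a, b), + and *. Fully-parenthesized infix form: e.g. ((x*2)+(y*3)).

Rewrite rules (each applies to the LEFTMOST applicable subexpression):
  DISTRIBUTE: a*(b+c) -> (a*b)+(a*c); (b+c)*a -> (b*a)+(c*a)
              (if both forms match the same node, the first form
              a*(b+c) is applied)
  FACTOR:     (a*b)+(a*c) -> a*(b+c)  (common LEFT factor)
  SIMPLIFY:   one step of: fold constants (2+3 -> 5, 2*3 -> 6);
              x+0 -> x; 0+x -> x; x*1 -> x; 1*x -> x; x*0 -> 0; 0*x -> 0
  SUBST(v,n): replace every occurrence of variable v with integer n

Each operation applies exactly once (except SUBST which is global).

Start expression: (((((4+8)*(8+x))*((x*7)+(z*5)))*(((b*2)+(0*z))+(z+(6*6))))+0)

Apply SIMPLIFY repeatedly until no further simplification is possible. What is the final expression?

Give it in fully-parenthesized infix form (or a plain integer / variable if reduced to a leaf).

Start: (((((4+8)*(8+x))*((x*7)+(z*5)))*(((b*2)+(0*z))+(z+(6*6))))+0)
Step 1: at root: (((((4+8)*(8+x))*((x*7)+(z*5)))*(((b*2)+(0*z))+(z+(6*6))))+0) -> ((((4+8)*(8+x))*((x*7)+(z*5)))*(((b*2)+(0*z))+(z+(6*6)))); overall: (((((4+8)*(8+x))*((x*7)+(z*5)))*(((b*2)+(0*z))+(z+(6*6))))+0) -> ((((4+8)*(8+x))*((x*7)+(z*5)))*(((b*2)+(0*z))+(z+(6*6))))
Step 2: at LLL: (4+8) -> 12; overall: ((((4+8)*(8+x))*((x*7)+(z*5)))*(((b*2)+(0*z))+(z+(6*6)))) -> (((12*(8+x))*((x*7)+(z*5)))*(((b*2)+(0*z))+(z+(6*6))))
Step 3: at RLR: (0*z) -> 0; overall: (((12*(8+x))*((x*7)+(z*5)))*(((b*2)+(0*z))+(z+(6*6)))) -> (((12*(8+x))*((x*7)+(z*5)))*(((b*2)+0)+(z+(6*6))))
Step 4: at RL: ((b*2)+0) -> (b*2); overall: (((12*(8+x))*((x*7)+(z*5)))*(((b*2)+0)+(z+(6*6)))) -> (((12*(8+x))*((x*7)+(z*5)))*((b*2)+(z+(6*6))))
Step 5: at RRR: (6*6) -> 36; overall: (((12*(8+x))*((x*7)+(z*5)))*((b*2)+(z+(6*6)))) -> (((12*(8+x))*((x*7)+(z*5)))*((b*2)+(z+36)))
Fixed point: (((12*(8+x))*((x*7)+(z*5)))*((b*2)+(z+36)))

Answer: (((12*(8+x))*((x*7)+(z*5)))*((b*2)+(z+36)))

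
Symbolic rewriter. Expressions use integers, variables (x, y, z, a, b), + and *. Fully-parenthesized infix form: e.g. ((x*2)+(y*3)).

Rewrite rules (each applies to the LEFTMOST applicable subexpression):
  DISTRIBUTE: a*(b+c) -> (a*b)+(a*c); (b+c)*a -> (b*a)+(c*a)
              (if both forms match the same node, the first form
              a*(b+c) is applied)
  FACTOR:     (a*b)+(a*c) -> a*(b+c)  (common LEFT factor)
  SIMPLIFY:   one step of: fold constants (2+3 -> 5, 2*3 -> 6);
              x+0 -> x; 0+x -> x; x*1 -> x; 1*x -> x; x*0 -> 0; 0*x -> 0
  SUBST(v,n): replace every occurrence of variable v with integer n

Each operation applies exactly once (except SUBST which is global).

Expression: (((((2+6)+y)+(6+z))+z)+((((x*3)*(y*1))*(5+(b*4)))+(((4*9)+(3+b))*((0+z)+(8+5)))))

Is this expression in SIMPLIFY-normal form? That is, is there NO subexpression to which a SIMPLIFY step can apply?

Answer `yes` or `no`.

Answer: no

Derivation:
Expression: (((((2+6)+y)+(6+z))+z)+((((x*3)*(y*1))*(5+(b*4)))+(((4*9)+(3+b))*((0+z)+(8+5)))))
Scanning for simplifiable subexpressions (pre-order)...
  at root: (((((2+6)+y)+(6+z))+z)+((((x*3)*(y*1))*(5+(b*4)))+(((4*9)+(3+b))*((0+z)+(8+5))))) (not simplifiable)
  at L: ((((2+6)+y)+(6+z))+z) (not simplifiable)
  at LL: (((2+6)+y)+(6+z)) (not simplifiable)
  at LLL: ((2+6)+y) (not simplifiable)
  at LLLL: (2+6) (SIMPLIFIABLE)
  at LLR: (6+z) (not simplifiable)
  at R: ((((x*3)*(y*1))*(5+(b*4)))+(((4*9)+(3+b))*((0+z)+(8+5)))) (not simplifiable)
  at RL: (((x*3)*(y*1))*(5+(b*4))) (not simplifiable)
  at RLL: ((x*3)*(y*1)) (not simplifiable)
  at RLLL: (x*3) (not simplifiable)
  at RLLR: (y*1) (SIMPLIFIABLE)
  at RLR: (5+(b*4)) (not simplifiable)
  at RLRR: (b*4) (not simplifiable)
  at RR: (((4*9)+(3+b))*((0+z)+(8+5))) (not simplifiable)
  at RRL: ((4*9)+(3+b)) (not simplifiable)
  at RRLL: (4*9) (SIMPLIFIABLE)
  at RRLR: (3+b) (not simplifiable)
  at RRR: ((0+z)+(8+5)) (not simplifiable)
  at RRRL: (0+z) (SIMPLIFIABLE)
  at RRRR: (8+5) (SIMPLIFIABLE)
Found simplifiable subexpr at path LLLL: (2+6)
One SIMPLIFY step would give: ((((8+y)+(6+z))+z)+((((x*3)*(y*1))*(5+(b*4)))+(((4*9)+(3+b))*((0+z)+(8+5)))))
-> NOT in normal form.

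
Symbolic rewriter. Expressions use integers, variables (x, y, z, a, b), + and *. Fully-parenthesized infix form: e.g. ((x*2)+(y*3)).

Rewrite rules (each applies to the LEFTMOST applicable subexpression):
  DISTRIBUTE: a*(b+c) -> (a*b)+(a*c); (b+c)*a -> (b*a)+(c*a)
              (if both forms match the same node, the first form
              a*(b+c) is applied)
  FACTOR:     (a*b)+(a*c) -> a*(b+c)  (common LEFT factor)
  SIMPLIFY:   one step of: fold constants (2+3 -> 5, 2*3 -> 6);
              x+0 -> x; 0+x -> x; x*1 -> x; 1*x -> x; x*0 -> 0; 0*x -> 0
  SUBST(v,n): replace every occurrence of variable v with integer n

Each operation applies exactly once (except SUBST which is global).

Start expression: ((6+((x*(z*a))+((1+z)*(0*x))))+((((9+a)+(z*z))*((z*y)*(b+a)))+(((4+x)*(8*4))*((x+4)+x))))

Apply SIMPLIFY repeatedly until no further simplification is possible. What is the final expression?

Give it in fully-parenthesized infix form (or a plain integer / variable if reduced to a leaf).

Start: ((6+((x*(z*a))+((1+z)*(0*x))))+((((9+a)+(z*z))*((z*y)*(b+a)))+(((4+x)*(8*4))*((x+4)+x))))
Step 1: at LRRR: (0*x) -> 0; overall: ((6+((x*(z*a))+((1+z)*(0*x))))+((((9+a)+(z*z))*((z*y)*(b+a)))+(((4+x)*(8*4))*((x+4)+x)))) -> ((6+((x*(z*a))+((1+z)*0)))+((((9+a)+(z*z))*((z*y)*(b+a)))+(((4+x)*(8*4))*((x+4)+x))))
Step 2: at LRR: ((1+z)*0) -> 0; overall: ((6+((x*(z*a))+((1+z)*0)))+((((9+a)+(z*z))*((z*y)*(b+a)))+(((4+x)*(8*4))*((x+4)+x)))) -> ((6+((x*(z*a))+0))+((((9+a)+(z*z))*((z*y)*(b+a)))+(((4+x)*(8*4))*((x+4)+x))))
Step 3: at LR: ((x*(z*a))+0) -> (x*(z*a)); overall: ((6+((x*(z*a))+0))+((((9+a)+(z*z))*((z*y)*(b+a)))+(((4+x)*(8*4))*((x+4)+x)))) -> ((6+(x*(z*a)))+((((9+a)+(z*z))*((z*y)*(b+a)))+(((4+x)*(8*4))*((x+4)+x))))
Step 4: at RRLR: (8*4) -> 32; overall: ((6+(x*(z*a)))+((((9+a)+(z*z))*((z*y)*(b+a)))+(((4+x)*(8*4))*((x+4)+x)))) -> ((6+(x*(z*a)))+((((9+a)+(z*z))*((z*y)*(b+a)))+(((4+x)*32)*((x+4)+x))))
Fixed point: ((6+(x*(z*a)))+((((9+a)+(z*z))*((z*y)*(b+a)))+(((4+x)*32)*((x+4)+x))))

Answer: ((6+(x*(z*a)))+((((9+a)+(z*z))*((z*y)*(b+a)))+(((4+x)*32)*((x+4)+x))))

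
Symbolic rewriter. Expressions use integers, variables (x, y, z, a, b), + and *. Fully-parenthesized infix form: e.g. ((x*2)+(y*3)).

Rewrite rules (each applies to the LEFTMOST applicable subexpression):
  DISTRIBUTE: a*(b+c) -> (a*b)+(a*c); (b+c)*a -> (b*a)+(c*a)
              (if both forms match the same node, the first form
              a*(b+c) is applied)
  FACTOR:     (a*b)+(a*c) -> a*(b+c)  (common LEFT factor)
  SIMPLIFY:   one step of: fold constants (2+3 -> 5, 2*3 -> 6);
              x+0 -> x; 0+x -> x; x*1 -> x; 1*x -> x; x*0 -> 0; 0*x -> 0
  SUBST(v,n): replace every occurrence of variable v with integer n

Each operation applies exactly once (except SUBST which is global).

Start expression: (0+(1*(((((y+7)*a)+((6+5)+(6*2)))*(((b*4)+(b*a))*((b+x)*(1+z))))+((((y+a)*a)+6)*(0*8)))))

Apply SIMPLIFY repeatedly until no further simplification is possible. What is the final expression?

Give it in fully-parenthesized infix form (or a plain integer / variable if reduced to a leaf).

Start: (0+(1*(((((y+7)*a)+((6+5)+(6*2)))*(((b*4)+(b*a))*((b+x)*(1+z))))+((((y+a)*a)+6)*(0*8)))))
Step 1: at root: (0+(1*(((((y+7)*a)+((6+5)+(6*2)))*(((b*4)+(b*a))*((b+x)*(1+z))))+((((y+a)*a)+6)*(0*8))))) -> (1*(((((y+7)*a)+((6+5)+(6*2)))*(((b*4)+(b*a))*((b+x)*(1+z))))+((((y+a)*a)+6)*(0*8)))); overall: (0+(1*(((((y+7)*a)+((6+5)+(6*2)))*(((b*4)+(b*a))*((b+x)*(1+z))))+((((y+a)*a)+6)*(0*8))))) -> (1*(((((y+7)*a)+((6+5)+(6*2)))*(((b*4)+(b*a))*((b+x)*(1+z))))+((((y+a)*a)+6)*(0*8))))
Step 2: at root: (1*(((((y+7)*a)+((6+5)+(6*2)))*(((b*4)+(b*a))*((b+x)*(1+z))))+((((y+a)*a)+6)*(0*8)))) -> (((((y+7)*a)+((6+5)+(6*2)))*(((b*4)+(b*a))*((b+x)*(1+z))))+((((y+a)*a)+6)*(0*8))); overall: (1*(((((y+7)*a)+((6+5)+(6*2)))*(((b*4)+(b*a))*((b+x)*(1+z))))+((((y+a)*a)+6)*(0*8)))) -> (((((y+7)*a)+((6+5)+(6*2)))*(((b*4)+(b*a))*((b+x)*(1+z))))+((((y+a)*a)+6)*(0*8)))
Step 3: at LLRL: (6+5) -> 11; overall: (((((y+7)*a)+((6+5)+(6*2)))*(((b*4)+(b*a))*((b+x)*(1+z))))+((((y+a)*a)+6)*(0*8))) -> (((((y+7)*a)+(11+(6*2)))*(((b*4)+(b*a))*((b+x)*(1+z))))+((((y+a)*a)+6)*(0*8)))
Step 4: at LLRR: (6*2) -> 12; overall: (((((y+7)*a)+(11+(6*2)))*(((b*4)+(b*a))*((b+x)*(1+z))))+((((y+a)*a)+6)*(0*8))) -> (((((y+7)*a)+(11+12))*(((b*4)+(b*a))*((b+x)*(1+z))))+((((y+a)*a)+6)*(0*8)))
Step 5: at LLR: (11+12) -> 23; overall: (((((y+7)*a)+(11+12))*(((b*4)+(b*a))*((b+x)*(1+z))))+((((y+a)*a)+6)*(0*8))) -> (((((y+7)*a)+23)*(((b*4)+(b*a))*((b+x)*(1+z))))+((((y+a)*a)+6)*(0*8)))
Step 6: at RR: (0*8) -> 0; overall: (((((y+7)*a)+23)*(((b*4)+(b*a))*((b+x)*(1+z))))+((((y+a)*a)+6)*(0*8))) -> (((((y+7)*a)+23)*(((b*4)+(b*a))*((b+x)*(1+z))))+((((y+a)*a)+6)*0))
Step 7: at R: ((((y+a)*a)+6)*0) -> 0; overall: (((((y+7)*a)+23)*(((b*4)+(b*a))*((b+x)*(1+z))))+((((y+a)*a)+6)*0)) -> (((((y+7)*a)+23)*(((b*4)+(b*a))*((b+x)*(1+z))))+0)
Step 8: at root: (((((y+7)*a)+23)*(((b*4)+(b*a))*((b+x)*(1+z))))+0) -> ((((y+7)*a)+23)*(((b*4)+(b*a))*((b+x)*(1+z)))); overall: (((((y+7)*a)+23)*(((b*4)+(b*a))*((b+x)*(1+z))))+0) -> ((((y+7)*a)+23)*(((b*4)+(b*a))*((b+x)*(1+z))))
Fixed point: ((((y+7)*a)+23)*(((b*4)+(b*a))*((b+x)*(1+z))))

Answer: ((((y+7)*a)+23)*(((b*4)+(b*a))*((b+x)*(1+z))))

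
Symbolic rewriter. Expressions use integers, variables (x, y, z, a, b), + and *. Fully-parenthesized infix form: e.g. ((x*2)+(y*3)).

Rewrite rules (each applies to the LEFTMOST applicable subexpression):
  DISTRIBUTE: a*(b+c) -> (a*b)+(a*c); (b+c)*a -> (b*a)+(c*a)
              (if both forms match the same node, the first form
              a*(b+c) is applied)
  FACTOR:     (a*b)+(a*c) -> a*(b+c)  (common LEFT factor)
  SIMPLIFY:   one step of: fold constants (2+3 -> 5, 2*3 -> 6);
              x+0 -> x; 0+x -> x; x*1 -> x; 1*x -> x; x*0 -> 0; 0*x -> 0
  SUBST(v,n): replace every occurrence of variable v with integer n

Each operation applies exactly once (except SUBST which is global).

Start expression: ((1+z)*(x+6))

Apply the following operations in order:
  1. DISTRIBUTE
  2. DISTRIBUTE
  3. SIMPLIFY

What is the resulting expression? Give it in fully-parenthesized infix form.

Start: ((1+z)*(x+6))
Apply DISTRIBUTE at root (target: ((1+z)*(x+6))): ((1+z)*(x+6)) -> (((1+z)*x)+((1+z)*6))
Apply DISTRIBUTE at L (target: ((1+z)*x)): (((1+z)*x)+((1+z)*6)) -> (((1*x)+(z*x))+((1+z)*6))
Apply SIMPLIFY at LL (target: (1*x)): (((1*x)+(z*x))+((1+z)*6)) -> ((x+(z*x))+((1+z)*6))

Answer: ((x+(z*x))+((1+z)*6))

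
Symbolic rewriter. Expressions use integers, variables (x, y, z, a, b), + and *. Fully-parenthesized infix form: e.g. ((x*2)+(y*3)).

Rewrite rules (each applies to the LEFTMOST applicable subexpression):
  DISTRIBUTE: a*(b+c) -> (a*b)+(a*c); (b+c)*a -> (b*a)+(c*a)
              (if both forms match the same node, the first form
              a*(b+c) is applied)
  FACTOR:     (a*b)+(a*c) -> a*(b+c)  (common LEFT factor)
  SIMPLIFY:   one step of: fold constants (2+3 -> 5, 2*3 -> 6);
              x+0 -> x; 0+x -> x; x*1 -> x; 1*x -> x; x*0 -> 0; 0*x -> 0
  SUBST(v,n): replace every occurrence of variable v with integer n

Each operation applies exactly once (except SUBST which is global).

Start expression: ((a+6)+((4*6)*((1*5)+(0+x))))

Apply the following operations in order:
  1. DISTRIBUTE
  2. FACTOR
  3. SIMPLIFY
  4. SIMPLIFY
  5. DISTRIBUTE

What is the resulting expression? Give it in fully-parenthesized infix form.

Start: ((a+6)+((4*6)*((1*5)+(0+x))))
Apply DISTRIBUTE at R (target: ((4*6)*((1*5)+(0+x)))): ((a+6)+((4*6)*((1*5)+(0+x)))) -> ((a+6)+(((4*6)*(1*5))+((4*6)*(0+x))))
Apply FACTOR at R (target: (((4*6)*(1*5))+((4*6)*(0+x)))): ((a+6)+(((4*6)*(1*5))+((4*6)*(0+x)))) -> ((a+6)+((4*6)*((1*5)+(0+x))))
Apply SIMPLIFY at RL (target: (4*6)): ((a+6)+((4*6)*((1*5)+(0+x)))) -> ((a+6)+(24*((1*5)+(0+x))))
Apply SIMPLIFY at RRL (target: (1*5)): ((a+6)+(24*((1*5)+(0+x)))) -> ((a+6)+(24*(5+(0+x))))
Apply DISTRIBUTE at R (target: (24*(5+(0+x)))): ((a+6)+(24*(5+(0+x)))) -> ((a+6)+((24*5)+(24*(0+x))))

Answer: ((a+6)+((24*5)+(24*(0+x))))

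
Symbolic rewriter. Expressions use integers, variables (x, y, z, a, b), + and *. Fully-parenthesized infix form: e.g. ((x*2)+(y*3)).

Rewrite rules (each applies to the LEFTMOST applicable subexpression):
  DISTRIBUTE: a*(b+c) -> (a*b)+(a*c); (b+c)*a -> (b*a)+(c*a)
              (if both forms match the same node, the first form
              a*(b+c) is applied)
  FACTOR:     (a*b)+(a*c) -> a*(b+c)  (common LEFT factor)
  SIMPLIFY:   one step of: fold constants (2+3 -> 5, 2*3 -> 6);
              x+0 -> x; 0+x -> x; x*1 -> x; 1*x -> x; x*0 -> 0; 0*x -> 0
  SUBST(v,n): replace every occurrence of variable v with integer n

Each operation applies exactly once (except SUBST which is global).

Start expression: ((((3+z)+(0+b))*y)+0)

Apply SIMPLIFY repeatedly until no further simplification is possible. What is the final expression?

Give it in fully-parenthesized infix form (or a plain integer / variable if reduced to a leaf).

Answer: (((3+z)+b)*y)

Derivation:
Start: ((((3+z)+(0+b))*y)+0)
Step 1: at root: ((((3+z)+(0+b))*y)+0) -> (((3+z)+(0+b))*y); overall: ((((3+z)+(0+b))*y)+0) -> (((3+z)+(0+b))*y)
Step 2: at LR: (0+b) -> b; overall: (((3+z)+(0+b))*y) -> (((3+z)+b)*y)
Fixed point: (((3+z)+b)*y)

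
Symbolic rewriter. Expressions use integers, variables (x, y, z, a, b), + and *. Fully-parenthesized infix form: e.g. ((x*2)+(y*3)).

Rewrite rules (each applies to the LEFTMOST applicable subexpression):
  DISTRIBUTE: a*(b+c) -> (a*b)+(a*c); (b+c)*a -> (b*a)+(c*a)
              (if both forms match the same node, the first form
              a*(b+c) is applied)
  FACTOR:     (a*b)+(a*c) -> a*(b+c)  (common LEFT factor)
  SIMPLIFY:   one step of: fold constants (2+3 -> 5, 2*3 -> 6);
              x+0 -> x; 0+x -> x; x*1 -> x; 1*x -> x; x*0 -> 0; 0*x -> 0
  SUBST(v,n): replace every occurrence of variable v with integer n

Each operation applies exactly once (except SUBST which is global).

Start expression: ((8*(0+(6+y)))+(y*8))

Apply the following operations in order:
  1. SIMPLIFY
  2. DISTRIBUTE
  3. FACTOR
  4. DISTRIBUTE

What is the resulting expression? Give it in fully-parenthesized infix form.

Answer: (((8*6)+(8*y))+(y*8))

Derivation:
Start: ((8*(0+(6+y)))+(y*8))
Apply SIMPLIFY at LR (target: (0+(6+y))): ((8*(0+(6+y)))+(y*8)) -> ((8*(6+y))+(y*8))
Apply DISTRIBUTE at L (target: (8*(6+y))): ((8*(6+y))+(y*8)) -> (((8*6)+(8*y))+(y*8))
Apply FACTOR at L (target: ((8*6)+(8*y))): (((8*6)+(8*y))+(y*8)) -> ((8*(6+y))+(y*8))
Apply DISTRIBUTE at L (target: (8*(6+y))): ((8*(6+y))+(y*8)) -> (((8*6)+(8*y))+(y*8))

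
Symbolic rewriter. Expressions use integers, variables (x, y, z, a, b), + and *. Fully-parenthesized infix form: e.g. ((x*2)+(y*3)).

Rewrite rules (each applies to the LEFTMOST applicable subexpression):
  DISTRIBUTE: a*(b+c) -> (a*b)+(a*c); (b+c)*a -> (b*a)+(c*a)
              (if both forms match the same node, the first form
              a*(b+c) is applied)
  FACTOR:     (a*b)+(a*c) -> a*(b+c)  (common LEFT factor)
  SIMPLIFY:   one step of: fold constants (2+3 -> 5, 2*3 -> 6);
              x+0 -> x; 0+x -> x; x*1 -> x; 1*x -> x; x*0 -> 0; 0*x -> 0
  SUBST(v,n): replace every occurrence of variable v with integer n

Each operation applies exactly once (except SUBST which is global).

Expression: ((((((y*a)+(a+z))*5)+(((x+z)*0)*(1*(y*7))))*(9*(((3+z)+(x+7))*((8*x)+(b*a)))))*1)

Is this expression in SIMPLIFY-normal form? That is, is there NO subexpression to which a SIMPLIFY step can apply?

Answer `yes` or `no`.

Answer: no

Derivation:
Expression: ((((((y*a)+(a+z))*5)+(((x+z)*0)*(1*(y*7))))*(9*(((3+z)+(x+7))*((8*x)+(b*a)))))*1)
Scanning for simplifiable subexpressions (pre-order)...
  at root: ((((((y*a)+(a+z))*5)+(((x+z)*0)*(1*(y*7))))*(9*(((3+z)+(x+7))*((8*x)+(b*a)))))*1) (SIMPLIFIABLE)
  at L: (((((y*a)+(a+z))*5)+(((x+z)*0)*(1*(y*7))))*(9*(((3+z)+(x+7))*((8*x)+(b*a))))) (not simplifiable)
  at LL: ((((y*a)+(a+z))*5)+(((x+z)*0)*(1*(y*7)))) (not simplifiable)
  at LLL: (((y*a)+(a+z))*5) (not simplifiable)
  at LLLL: ((y*a)+(a+z)) (not simplifiable)
  at LLLLL: (y*a) (not simplifiable)
  at LLLLR: (a+z) (not simplifiable)
  at LLR: (((x+z)*0)*(1*(y*7))) (not simplifiable)
  at LLRL: ((x+z)*0) (SIMPLIFIABLE)
  at LLRLL: (x+z) (not simplifiable)
  at LLRR: (1*(y*7)) (SIMPLIFIABLE)
  at LLRRR: (y*7) (not simplifiable)
  at LR: (9*(((3+z)+(x+7))*((8*x)+(b*a)))) (not simplifiable)
  at LRR: (((3+z)+(x+7))*((8*x)+(b*a))) (not simplifiable)
  at LRRL: ((3+z)+(x+7)) (not simplifiable)
  at LRRLL: (3+z) (not simplifiable)
  at LRRLR: (x+7) (not simplifiable)
  at LRRR: ((8*x)+(b*a)) (not simplifiable)
  at LRRRL: (8*x) (not simplifiable)
  at LRRRR: (b*a) (not simplifiable)
Found simplifiable subexpr at path root: ((((((y*a)+(a+z))*5)+(((x+z)*0)*(1*(y*7))))*(9*(((3+z)+(x+7))*((8*x)+(b*a)))))*1)
One SIMPLIFY step would give: (((((y*a)+(a+z))*5)+(((x+z)*0)*(1*(y*7))))*(9*(((3+z)+(x+7))*((8*x)+(b*a)))))
-> NOT in normal form.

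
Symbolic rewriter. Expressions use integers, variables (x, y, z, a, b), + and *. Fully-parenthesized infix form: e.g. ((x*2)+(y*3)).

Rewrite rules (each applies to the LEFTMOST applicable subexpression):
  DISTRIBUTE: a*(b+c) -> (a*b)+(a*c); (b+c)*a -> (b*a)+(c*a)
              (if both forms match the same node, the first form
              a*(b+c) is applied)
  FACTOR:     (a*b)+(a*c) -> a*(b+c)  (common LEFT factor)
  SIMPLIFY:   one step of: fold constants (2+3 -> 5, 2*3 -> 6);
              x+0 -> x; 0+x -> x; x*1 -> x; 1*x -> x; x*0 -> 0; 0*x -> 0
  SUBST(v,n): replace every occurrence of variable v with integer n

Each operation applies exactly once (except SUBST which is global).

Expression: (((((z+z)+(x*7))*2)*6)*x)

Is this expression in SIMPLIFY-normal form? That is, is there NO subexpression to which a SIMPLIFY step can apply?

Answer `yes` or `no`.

Expression: (((((z+z)+(x*7))*2)*6)*x)
Scanning for simplifiable subexpressions (pre-order)...
  at root: (((((z+z)+(x*7))*2)*6)*x) (not simplifiable)
  at L: ((((z+z)+(x*7))*2)*6) (not simplifiable)
  at LL: (((z+z)+(x*7))*2) (not simplifiable)
  at LLL: ((z+z)+(x*7)) (not simplifiable)
  at LLLL: (z+z) (not simplifiable)
  at LLLR: (x*7) (not simplifiable)
Result: no simplifiable subexpression found -> normal form.

Answer: yes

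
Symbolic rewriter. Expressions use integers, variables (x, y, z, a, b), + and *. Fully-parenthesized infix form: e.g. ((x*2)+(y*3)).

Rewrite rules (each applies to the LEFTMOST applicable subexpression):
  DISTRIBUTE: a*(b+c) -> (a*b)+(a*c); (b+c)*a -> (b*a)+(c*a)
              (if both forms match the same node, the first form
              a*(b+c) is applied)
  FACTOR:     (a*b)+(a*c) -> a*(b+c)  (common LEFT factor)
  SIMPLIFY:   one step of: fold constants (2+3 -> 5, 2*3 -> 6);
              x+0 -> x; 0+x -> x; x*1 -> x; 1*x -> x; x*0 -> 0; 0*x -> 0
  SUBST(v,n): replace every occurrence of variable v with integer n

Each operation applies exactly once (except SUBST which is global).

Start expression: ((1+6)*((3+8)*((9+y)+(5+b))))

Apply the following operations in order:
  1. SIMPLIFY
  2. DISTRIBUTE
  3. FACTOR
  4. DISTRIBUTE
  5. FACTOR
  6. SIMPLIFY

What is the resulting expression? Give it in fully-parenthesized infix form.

Answer: (7*(11*((9+y)+(5+b))))

Derivation:
Start: ((1+6)*((3+8)*((9+y)+(5+b))))
Apply SIMPLIFY at L (target: (1+6)): ((1+6)*((3+8)*((9+y)+(5+b)))) -> (7*((3+8)*((9+y)+(5+b))))
Apply DISTRIBUTE at R (target: ((3+8)*((9+y)+(5+b)))): (7*((3+8)*((9+y)+(5+b)))) -> (7*(((3+8)*(9+y))+((3+8)*(5+b))))
Apply FACTOR at R (target: (((3+8)*(9+y))+((3+8)*(5+b)))): (7*(((3+8)*(9+y))+((3+8)*(5+b)))) -> (7*((3+8)*((9+y)+(5+b))))
Apply DISTRIBUTE at R (target: ((3+8)*((9+y)+(5+b)))): (7*((3+8)*((9+y)+(5+b)))) -> (7*(((3+8)*(9+y))+((3+8)*(5+b))))
Apply FACTOR at R (target: (((3+8)*(9+y))+((3+8)*(5+b)))): (7*(((3+8)*(9+y))+((3+8)*(5+b)))) -> (7*((3+8)*((9+y)+(5+b))))
Apply SIMPLIFY at RL (target: (3+8)): (7*((3+8)*((9+y)+(5+b)))) -> (7*(11*((9+y)+(5+b))))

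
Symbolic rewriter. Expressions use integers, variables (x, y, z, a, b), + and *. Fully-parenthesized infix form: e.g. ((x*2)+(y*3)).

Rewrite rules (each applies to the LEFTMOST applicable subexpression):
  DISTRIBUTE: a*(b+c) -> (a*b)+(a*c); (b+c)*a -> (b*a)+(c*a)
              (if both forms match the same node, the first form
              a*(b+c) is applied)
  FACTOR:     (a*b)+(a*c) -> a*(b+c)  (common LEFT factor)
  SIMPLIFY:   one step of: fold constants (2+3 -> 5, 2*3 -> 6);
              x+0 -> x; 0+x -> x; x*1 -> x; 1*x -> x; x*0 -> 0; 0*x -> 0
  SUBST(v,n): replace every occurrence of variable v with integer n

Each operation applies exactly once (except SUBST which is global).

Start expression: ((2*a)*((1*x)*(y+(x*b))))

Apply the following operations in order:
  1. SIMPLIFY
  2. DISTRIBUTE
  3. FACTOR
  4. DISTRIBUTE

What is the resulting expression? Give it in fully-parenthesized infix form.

Start: ((2*a)*((1*x)*(y+(x*b))))
Apply SIMPLIFY at RL (target: (1*x)): ((2*a)*((1*x)*(y+(x*b)))) -> ((2*a)*(x*(y+(x*b))))
Apply DISTRIBUTE at R (target: (x*(y+(x*b)))): ((2*a)*(x*(y+(x*b)))) -> ((2*a)*((x*y)+(x*(x*b))))
Apply FACTOR at R (target: ((x*y)+(x*(x*b)))): ((2*a)*((x*y)+(x*(x*b)))) -> ((2*a)*(x*(y+(x*b))))
Apply DISTRIBUTE at R (target: (x*(y+(x*b)))): ((2*a)*(x*(y+(x*b)))) -> ((2*a)*((x*y)+(x*(x*b))))

Answer: ((2*a)*((x*y)+(x*(x*b))))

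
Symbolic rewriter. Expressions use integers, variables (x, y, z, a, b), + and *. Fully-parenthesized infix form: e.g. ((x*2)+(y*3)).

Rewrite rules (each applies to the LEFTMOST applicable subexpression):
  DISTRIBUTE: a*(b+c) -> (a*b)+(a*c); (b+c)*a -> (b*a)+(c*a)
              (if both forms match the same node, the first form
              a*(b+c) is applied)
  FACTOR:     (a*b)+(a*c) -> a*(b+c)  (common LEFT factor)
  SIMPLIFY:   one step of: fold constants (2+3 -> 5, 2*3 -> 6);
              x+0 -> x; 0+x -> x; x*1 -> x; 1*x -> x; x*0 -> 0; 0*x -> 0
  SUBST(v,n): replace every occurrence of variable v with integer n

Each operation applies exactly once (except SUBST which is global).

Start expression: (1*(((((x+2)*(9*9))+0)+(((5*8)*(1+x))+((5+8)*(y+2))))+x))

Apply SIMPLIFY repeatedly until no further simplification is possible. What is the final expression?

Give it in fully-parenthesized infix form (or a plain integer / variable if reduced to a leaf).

Start: (1*(((((x+2)*(9*9))+0)+(((5*8)*(1+x))+((5+8)*(y+2))))+x))
Step 1: at root: (1*(((((x+2)*(9*9))+0)+(((5*8)*(1+x))+((5+8)*(y+2))))+x)) -> (((((x+2)*(9*9))+0)+(((5*8)*(1+x))+((5+8)*(y+2))))+x); overall: (1*(((((x+2)*(9*9))+0)+(((5*8)*(1+x))+((5+8)*(y+2))))+x)) -> (((((x+2)*(9*9))+0)+(((5*8)*(1+x))+((5+8)*(y+2))))+x)
Step 2: at LL: (((x+2)*(9*9))+0) -> ((x+2)*(9*9)); overall: (((((x+2)*(9*9))+0)+(((5*8)*(1+x))+((5+8)*(y+2))))+x) -> ((((x+2)*(9*9))+(((5*8)*(1+x))+((5+8)*(y+2))))+x)
Step 3: at LLR: (9*9) -> 81; overall: ((((x+2)*(9*9))+(((5*8)*(1+x))+((5+8)*(y+2))))+x) -> ((((x+2)*81)+(((5*8)*(1+x))+((5+8)*(y+2))))+x)
Step 4: at LRLL: (5*8) -> 40; overall: ((((x+2)*81)+(((5*8)*(1+x))+((5+8)*(y+2))))+x) -> ((((x+2)*81)+((40*(1+x))+((5+8)*(y+2))))+x)
Step 5: at LRRL: (5+8) -> 13; overall: ((((x+2)*81)+((40*(1+x))+((5+8)*(y+2))))+x) -> ((((x+2)*81)+((40*(1+x))+(13*(y+2))))+x)
Fixed point: ((((x+2)*81)+((40*(1+x))+(13*(y+2))))+x)

Answer: ((((x+2)*81)+((40*(1+x))+(13*(y+2))))+x)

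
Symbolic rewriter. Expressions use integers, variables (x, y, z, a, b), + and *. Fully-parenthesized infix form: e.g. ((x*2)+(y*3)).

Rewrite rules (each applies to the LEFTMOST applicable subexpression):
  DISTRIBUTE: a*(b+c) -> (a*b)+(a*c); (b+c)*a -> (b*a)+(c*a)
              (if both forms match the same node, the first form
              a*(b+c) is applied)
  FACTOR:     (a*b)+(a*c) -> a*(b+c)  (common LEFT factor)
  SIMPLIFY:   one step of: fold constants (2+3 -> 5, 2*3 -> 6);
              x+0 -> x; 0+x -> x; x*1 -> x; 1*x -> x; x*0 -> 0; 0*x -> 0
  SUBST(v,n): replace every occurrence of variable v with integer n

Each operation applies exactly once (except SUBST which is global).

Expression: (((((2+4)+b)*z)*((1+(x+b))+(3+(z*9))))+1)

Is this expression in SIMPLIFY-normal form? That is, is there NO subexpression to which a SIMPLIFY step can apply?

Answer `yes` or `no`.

Answer: no

Derivation:
Expression: (((((2+4)+b)*z)*((1+(x+b))+(3+(z*9))))+1)
Scanning for simplifiable subexpressions (pre-order)...
  at root: (((((2+4)+b)*z)*((1+(x+b))+(3+(z*9))))+1) (not simplifiable)
  at L: ((((2+4)+b)*z)*((1+(x+b))+(3+(z*9)))) (not simplifiable)
  at LL: (((2+4)+b)*z) (not simplifiable)
  at LLL: ((2+4)+b) (not simplifiable)
  at LLLL: (2+4) (SIMPLIFIABLE)
  at LR: ((1+(x+b))+(3+(z*9))) (not simplifiable)
  at LRL: (1+(x+b)) (not simplifiable)
  at LRLR: (x+b) (not simplifiable)
  at LRR: (3+(z*9)) (not simplifiable)
  at LRRR: (z*9) (not simplifiable)
Found simplifiable subexpr at path LLLL: (2+4)
One SIMPLIFY step would give: ((((6+b)*z)*((1+(x+b))+(3+(z*9))))+1)
-> NOT in normal form.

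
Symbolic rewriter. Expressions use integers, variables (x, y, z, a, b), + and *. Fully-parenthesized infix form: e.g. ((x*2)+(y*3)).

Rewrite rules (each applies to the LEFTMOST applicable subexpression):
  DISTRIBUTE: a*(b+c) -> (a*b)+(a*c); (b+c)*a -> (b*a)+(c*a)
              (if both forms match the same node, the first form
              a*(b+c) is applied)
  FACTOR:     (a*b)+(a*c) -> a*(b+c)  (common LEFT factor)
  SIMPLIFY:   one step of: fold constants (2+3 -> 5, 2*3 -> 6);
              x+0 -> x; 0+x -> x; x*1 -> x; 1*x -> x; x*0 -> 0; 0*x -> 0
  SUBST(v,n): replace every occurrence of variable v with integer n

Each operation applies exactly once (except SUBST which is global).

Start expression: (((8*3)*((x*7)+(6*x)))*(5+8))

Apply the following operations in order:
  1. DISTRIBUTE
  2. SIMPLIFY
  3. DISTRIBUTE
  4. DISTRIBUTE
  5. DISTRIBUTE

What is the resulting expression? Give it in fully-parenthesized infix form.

Start: (((8*3)*((x*7)+(6*x)))*(5+8))
Apply DISTRIBUTE at root (target: (((8*3)*((x*7)+(6*x)))*(5+8))): (((8*3)*((x*7)+(6*x)))*(5+8)) -> ((((8*3)*((x*7)+(6*x)))*5)+(((8*3)*((x*7)+(6*x)))*8))
Apply SIMPLIFY at LLL (target: (8*3)): ((((8*3)*((x*7)+(6*x)))*5)+(((8*3)*((x*7)+(6*x)))*8)) -> (((24*((x*7)+(6*x)))*5)+(((8*3)*((x*7)+(6*x)))*8))
Apply DISTRIBUTE at LL (target: (24*((x*7)+(6*x)))): (((24*((x*7)+(6*x)))*5)+(((8*3)*((x*7)+(6*x)))*8)) -> ((((24*(x*7))+(24*(6*x)))*5)+(((8*3)*((x*7)+(6*x)))*8))
Apply DISTRIBUTE at L (target: (((24*(x*7))+(24*(6*x)))*5)): ((((24*(x*7))+(24*(6*x)))*5)+(((8*3)*((x*7)+(6*x)))*8)) -> ((((24*(x*7))*5)+((24*(6*x))*5))+(((8*3)*((x*7)+(6*x)))*8))
Apply DISTRIBUTE at RL (target: ((8*3)*((x*7)+(6*x)))): ((((24*(x*7))*5)+((24*(6*x))*5))+(((8*3)*((x*7)+(6*x)))*8)) -> ((((24*(x*7))*5)+((24*(6*x))*5))+((((8*3)*(x*7))+((8*3)*(6*x)))*8))

Answer: ((((24*(x*7))*5)+((24*(6*x))*5))+((((8*3)*(x*7))+((8*3)*(6*x)))*8))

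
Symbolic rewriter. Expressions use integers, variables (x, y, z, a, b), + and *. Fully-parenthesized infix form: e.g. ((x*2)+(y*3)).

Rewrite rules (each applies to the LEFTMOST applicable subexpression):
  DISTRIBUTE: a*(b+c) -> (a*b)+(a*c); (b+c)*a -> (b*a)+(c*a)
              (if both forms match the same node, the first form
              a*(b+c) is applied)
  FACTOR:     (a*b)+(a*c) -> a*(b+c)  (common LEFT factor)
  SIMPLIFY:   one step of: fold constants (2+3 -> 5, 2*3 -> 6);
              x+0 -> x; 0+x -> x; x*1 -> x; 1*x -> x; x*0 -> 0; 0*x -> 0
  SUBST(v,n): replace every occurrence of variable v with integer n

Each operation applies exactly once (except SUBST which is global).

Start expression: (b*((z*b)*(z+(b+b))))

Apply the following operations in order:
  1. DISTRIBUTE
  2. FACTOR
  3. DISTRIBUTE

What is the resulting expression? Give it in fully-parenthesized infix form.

Start: (b*((z*b)*(z+(b+b))))
Apply DISTRIBUTE at R (target: ((z*b)*(z+(b+b)))): (b*((z*b)*(z+(b+b)))) -> (b*(((z*b)*z)+((z*b)*(b+b))))
Apply FACTOR at R (target: (((z*b)*z)+((z*b)*(b+b)))): (b*(((z*b)*z)+((z*b)*(b+b)))) -> (b*((z*b)*(z+(b+b))))
Apply DISTRIBUTE at R (target: ((z*b)*(z+(b+b)))): (b*((z*b)*(z+(b+b)))) -> (b*(((z*b)*z)+((z*b)*(b+b))))

Answer: (b*(((z*b)*z)+((z*b)*(b+b))))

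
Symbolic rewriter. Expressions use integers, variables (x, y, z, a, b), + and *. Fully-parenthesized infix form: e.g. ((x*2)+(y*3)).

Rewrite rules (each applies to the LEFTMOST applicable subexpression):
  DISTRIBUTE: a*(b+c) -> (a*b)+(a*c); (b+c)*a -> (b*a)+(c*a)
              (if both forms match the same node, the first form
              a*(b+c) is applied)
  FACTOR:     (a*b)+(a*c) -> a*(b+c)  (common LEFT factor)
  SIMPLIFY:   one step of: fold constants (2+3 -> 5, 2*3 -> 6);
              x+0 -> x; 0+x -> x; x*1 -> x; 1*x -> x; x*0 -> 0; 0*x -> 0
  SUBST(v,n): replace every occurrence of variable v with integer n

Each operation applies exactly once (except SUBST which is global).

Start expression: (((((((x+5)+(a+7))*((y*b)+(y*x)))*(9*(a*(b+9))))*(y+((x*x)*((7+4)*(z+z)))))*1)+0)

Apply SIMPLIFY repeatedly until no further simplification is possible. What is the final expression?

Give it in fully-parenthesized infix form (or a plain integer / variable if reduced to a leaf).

Answer: (((((x+5)+(a+7))*((y*b)+(y*x)))*(9*(a*(b+9))))*(y+((x*x)*(11*(z+z)))))

Derivation:
Start: (((((((x+5)+(a+7))*((y*b)+(y*x)))*(9*(a*(b+9))))*(y+((x*x)*((7+4)*(z+z)))))*1)+0)
Step 1: at root: (((((((x+5)+(a+7))*((y*b)+(y*x)))*(9*(a*(b+9))))*(y+((x*x)*((7+4)*(z+z)))))*1)+0) -> ((((((x+5)+(a+7))*((y*b)+(y*x)))*(9*(a*(b+9))))*(y+((x*x)*((7+4)*(z+z)))))*1); overall: (((((((x+5)+(a+7))*((y*b)+(y*x)))*(9*(a*(b+9))))*(y+((x*x)*((7+4)*(z+z)))))*1)+0) -> ((((((x+5)+(a+7))*((y*b)+(y*x)))*(9*(a*(b+9))))*(y+((x*x)*((7+4)*(z+z)))))*1)
Step 2: at root: ((((((x+5)+(a+7))*((y*b)+(y*x)))*(9*(a*(b+9))))*(y+((x*x)*((7+4)*(z+z)))))*1) -> (((((x+5)+(a+7))*((y*b)+(y*x)))*(9*(a*(b+9))))*(y+((x*x)*((7+4)*(z+z))))); overall: ((((((x+5)+(a+7))*((y*b)+(y*x)))*(9*(a*(b+9))))*(y+((x*x)*((7+4)*(z+z)))))*1) -> (((((x+5)+(a+7))*((y*b)+(y*x)))*(9*(a*(b+9))))*(y+((x*x)*((7+4)*(z+z)))))
Step 3: at RRRL: (7+4) -> 11; overall: (((((x+5)+(a+7))*((y*b)+(y*x)))*(9*(a*(b+9))))*(y+((x*x)*((7+4)*(z+z))))) -> (((((x+5)+(a+7))*((y*b)+(y*x)))*(9*(a*(b+9))))*(y+((x*x)*(11*(z+z)))))
Fixed point: (((((x+5)+(a+7))*((y*b)+(y*x)))*(9*(a*(b+9))))*(y+((x*x)*(11*(z+z)))))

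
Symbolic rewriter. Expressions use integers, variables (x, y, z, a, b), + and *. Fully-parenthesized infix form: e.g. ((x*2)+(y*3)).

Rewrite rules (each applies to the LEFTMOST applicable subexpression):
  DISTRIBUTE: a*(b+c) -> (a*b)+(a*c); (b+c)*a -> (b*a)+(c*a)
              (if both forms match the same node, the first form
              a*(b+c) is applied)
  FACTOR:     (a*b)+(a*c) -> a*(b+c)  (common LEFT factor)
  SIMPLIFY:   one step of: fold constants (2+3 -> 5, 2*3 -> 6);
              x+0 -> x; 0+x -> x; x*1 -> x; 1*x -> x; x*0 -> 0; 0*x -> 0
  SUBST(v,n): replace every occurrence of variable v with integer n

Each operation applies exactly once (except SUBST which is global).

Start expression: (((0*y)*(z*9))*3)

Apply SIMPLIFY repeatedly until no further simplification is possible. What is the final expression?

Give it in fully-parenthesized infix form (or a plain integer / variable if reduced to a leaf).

Answer: 0

Derivation:
Start: (((0*y)*(z*9))*3)
Step 1: at LL: (0*y) -> 0; overall: (((0*y)*(z*9))*3) -> ((0*(z*9))*3)
Step 2: at L: (0*(z*9)) -> 0; overall: ((0*(z*9))*3) -> (0*3)
Step 3: at root: (0*3) -> 0; overall: (0*3) -> 0
Fixed point: 0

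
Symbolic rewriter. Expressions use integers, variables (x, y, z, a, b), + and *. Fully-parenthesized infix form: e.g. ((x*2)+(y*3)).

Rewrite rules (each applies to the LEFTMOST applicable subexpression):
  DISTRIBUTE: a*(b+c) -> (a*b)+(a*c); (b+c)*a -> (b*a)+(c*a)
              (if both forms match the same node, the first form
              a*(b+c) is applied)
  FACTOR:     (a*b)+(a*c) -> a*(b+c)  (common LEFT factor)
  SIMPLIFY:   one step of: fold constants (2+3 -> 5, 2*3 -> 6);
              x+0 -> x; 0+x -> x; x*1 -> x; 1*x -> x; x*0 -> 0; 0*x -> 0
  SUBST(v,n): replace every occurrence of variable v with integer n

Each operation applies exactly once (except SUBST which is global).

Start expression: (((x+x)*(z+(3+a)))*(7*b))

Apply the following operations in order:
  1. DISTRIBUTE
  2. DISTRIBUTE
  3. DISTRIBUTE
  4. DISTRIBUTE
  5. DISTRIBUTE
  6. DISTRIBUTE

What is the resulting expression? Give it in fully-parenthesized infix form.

Answer: ((((x*z)*(7*b))+((x*z)*(7*b)))+((((x+x)*3)*(7*b))+(((x+x)*a)*(7*b))))

Derivation:
Start: (((x+x)*(z+(3+a)))*(7*b))
Apply DISTRIBUTE at L (target: ((x+x)*(z+(3+a)))): (((x+x)*(z+(3+a)))*(7*b)) -> ((((x+x)*z)+((x+x)*(3+a)))*(7*b))
Apply DISTRIBUTE at root (target: ((((x+x)*z)+((x+x)*(3+a)))*(7*b))): ((((x+x)*z)+((x+x)*(3+a)))*(7*b)) -> ((((x+x)*z)*(7*b))+(((x+x)*(3+a))*(7*b)))
Apply DISTRIBUTE at LL (target: ((x+x)*z)): ((((x+x)*z)*(7*b))+(((x+x)*(3+a))*(7*b))) -> ((((x*z)+(x*z))*(7*b))+(((x+x)*(3+a))*(7*b)))
Apply DISTRIBUTE at L (target: (((x*z)+(x*z))*(7*b))): ((((x*z)+(x*z))*(7*b))+(((x+x)*(3+a))*(7*b))) -> ((((x*z)*(7*b))+((x*z)*(7*b)))+(((x+x)*(3+a))*(7*b)))
Apply DISTRIBUTE at RL (target: ((x+x)*(3+a))): ((((x*z)*(7*b))+((x*z)*(7*b)))+(((x+x)*(3+a))*(7*b))) -> ((((x*z)*(7*b))+((x*z)*(7*b)))+((((x+x)*3)+((x+x)*a))*(7*b)))
Apply DISTRIBUTE at R (target: ((((x+x)*3)+((x+x)*a))*(7*b))): ((((x*z)*(7*b))+((x*z)*(7*b)))+((((x+x)*3)+((x+x)*a))*(7*b))) -> ((((x*z)*(7*b))+((x*z)*(7*b)))+((((x+x)*3)*(7*b))+(((x+x)*a)*(7*b))))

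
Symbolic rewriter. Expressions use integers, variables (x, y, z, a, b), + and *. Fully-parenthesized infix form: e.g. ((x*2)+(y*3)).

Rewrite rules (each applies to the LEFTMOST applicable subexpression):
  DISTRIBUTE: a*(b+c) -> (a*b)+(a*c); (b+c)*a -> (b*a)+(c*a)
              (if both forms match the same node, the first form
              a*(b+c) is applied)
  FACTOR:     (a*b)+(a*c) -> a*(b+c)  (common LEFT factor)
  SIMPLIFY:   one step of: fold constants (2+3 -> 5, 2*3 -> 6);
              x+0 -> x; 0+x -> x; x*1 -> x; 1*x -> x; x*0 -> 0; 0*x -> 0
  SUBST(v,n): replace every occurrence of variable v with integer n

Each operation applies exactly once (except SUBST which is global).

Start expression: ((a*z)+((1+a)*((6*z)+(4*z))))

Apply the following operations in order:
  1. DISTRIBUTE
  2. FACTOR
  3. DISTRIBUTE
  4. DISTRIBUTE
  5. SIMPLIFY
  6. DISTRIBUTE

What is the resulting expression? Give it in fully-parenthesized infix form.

Answer: ((a*z)+(((6*z)+(a*(6*z)))+((1*(4*z))+(a*(4*z)))))

Derivation:
Start: ((a*z)+((1+a)*((6*z)+(4*z))))
Apply DISTRIBUTE at R (target: ((1+a)*((6*z)+(4*z)))): ((a*z)+((1+a)*((6*z)+(4*z)))) -> ((a*z)+(((1+a)*(6*z))+((1+a)*(4*z))))
Apply FACTOR at R (target: (((1+a)*(6*z))+((1+a)*(4*z)))): ((a*z)+(((1+a)*(6*z))+((1+a)*(4*z)))) -> ((a*z)+((1+a)*((6*z)+(4*z))))
Apply DISTRIBUTE at R (target: ((1+a)*((6*z)+(4*z)))): ((a*z)+((1+a)*((6*z)+(4*z)))) -> ((a*z)+(((1+a)*(6*z))+((1+a)*(4*z))))
Apply DISTRIBUTE at RL (target: ((1+a)*(6*z))): ((a*z)+(((1+a)*(6*z))+((1+a)*(4*z)))) -> ((a*z)+(((1*(6*z))+(a*(6*z)))+((1+a)*(4*z))))
Apply SIMPLIFY at RLL (target: (1*(6*z))): ((a*z)+(((1*(6*z))+(a*(6*z)))+((1+a)*(4*z)))) -> ((a*z)+(((6*z)+(a*(6*z)))+((1+a)*(4*z))))
Apply DISTRIBUTE at RR (target: ((1+a)*(4*z))): ((a*z)+(((6*z)+(a*(6*z)))+((1+a)*(4*z)))) -> ((a*z)+(((6*z)+(a*(6*z)))+((1*(4*z))+(a*(4*z)))))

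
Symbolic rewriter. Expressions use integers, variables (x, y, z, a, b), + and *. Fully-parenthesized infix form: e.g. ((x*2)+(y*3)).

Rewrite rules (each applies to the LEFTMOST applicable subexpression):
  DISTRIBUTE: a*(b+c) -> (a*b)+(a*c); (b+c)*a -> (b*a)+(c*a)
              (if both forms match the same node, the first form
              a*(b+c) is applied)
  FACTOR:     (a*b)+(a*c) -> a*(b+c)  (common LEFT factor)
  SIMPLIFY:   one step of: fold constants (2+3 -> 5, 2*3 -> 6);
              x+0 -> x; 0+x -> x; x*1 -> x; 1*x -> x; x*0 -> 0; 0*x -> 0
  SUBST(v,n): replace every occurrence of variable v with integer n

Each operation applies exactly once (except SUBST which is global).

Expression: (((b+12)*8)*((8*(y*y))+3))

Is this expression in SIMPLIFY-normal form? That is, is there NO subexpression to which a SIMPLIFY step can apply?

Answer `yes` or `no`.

Answer: yes

Derivation:
Expression: (((b+12)*8)*((8*(y*y))+3))
Scanning for simplifiable subexpressions (pre-order)...
  at root: (((b+12)*8)*((8*(y*y))+3)) (not simplifiable)
  at L: ((b+12)*8) (not simplifiable)
  at LL: (b+12) (not simplifiable)
  at R: ((8*(y*y))+3) (not simplifiable)
  at RL: (8*(y*y)) (not simplifiable)
  at RLR: (y*y) (not simplifiable)
Result: no simplifiable subexpression found -> normal form.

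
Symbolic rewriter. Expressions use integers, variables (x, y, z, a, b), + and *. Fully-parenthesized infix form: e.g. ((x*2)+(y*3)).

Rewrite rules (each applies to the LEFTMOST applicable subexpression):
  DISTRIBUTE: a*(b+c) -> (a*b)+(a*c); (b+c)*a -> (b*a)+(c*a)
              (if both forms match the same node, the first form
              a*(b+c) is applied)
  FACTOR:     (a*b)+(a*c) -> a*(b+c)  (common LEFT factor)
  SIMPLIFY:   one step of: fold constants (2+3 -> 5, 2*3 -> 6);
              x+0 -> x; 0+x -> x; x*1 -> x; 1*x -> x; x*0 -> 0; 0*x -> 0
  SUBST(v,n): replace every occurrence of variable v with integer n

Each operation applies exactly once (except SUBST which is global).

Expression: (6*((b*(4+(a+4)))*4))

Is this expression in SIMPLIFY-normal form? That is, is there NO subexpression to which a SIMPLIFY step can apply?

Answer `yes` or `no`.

Expression: (6*((b*(4+(a+4)))*4))
Scanning for simplifiable subexpressions (pre-order)...
  at root: (6*((b*(4+(a+4)))*4)) (not simplifiable)
  at R: ((b*(4+(a+4)))*4) (not simplifiable)
  at RL: (b*(4+(a+4))) (not simplifiable)
  at RLR: (4+(a+4)) (not simplifiable)
  at RLRR: (a+4) (not simplifiable)
Result: no simplifiable subexpression found -> normal form.

Answer: yes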